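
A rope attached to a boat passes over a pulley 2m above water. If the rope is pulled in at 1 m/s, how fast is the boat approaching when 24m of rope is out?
12√143/143 ≈ 1.003 m/s

rope² = x² + 2²
x = √(24² - 2²) = 2√143
dx/dt = (rope/x) · d(rope)/dt = (24/(2√143)) · (-1) = -12√143/143 m/s
The boat approaches at 12√143/143 ≈ 1.003 m/s.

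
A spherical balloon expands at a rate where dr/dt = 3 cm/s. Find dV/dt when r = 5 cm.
300π cm³/s

V = (4/3)πr³
dV/dt = dV/dr · dr/dt = 4πr² · 3
At r = 5: dV/dt = 300π cm³/s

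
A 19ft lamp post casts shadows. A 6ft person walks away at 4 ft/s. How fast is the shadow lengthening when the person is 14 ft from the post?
24/13 ft/s

By similar triangles: 19/(x+s) = 6/s
Solving: s = 6x/13
ds/dt = 6/13 · dx/dt = 6/13 · 4 = 24/13 ft/s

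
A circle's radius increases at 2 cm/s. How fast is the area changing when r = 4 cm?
16π cm²/s

A = πr²
dA/dt = 2πr · dr/dt = 2π(4)(2) = 16π cm²/s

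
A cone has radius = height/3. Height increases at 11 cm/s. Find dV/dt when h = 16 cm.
2816π/9 cm³/s

V = (1/3)π(h/3)²h = πh³/27
dV/dt = πh²/9 · 11
At h = 16: dV/dt = 2816π/9 cm³/s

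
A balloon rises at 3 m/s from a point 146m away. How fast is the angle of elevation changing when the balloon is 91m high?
0.014799 rad/s

tan(θ) = y/146
sec²(θ) · dθ/dt = (1/146) · dy/dt
dθ/dt = cos²(θ)/146 · 3 = 146/(146² + 91²) · 3
dθ/dt = 0.014799 rad/s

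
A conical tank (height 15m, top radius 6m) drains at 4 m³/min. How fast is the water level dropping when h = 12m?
25/(144π) ≈ 0.05526 m/min

r/h = 6/15, so r = (2/5)h
V = (1/3)πr²h = (1/3)π((2/5)h)²h = (4/75)πh³
dV/dh = (4/25)πh²
dh/dt = (dV/dt)/(dV/dh) = -4/((4/25)π·12²) = -25/(144π) m/min
The level is dropping at 25/(144π) ≈ 0.05526 m/min.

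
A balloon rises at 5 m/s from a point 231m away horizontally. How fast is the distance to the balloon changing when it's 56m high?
40√1153/1153 ≈ 1.178 m/s

z² = 231² + y²
z = √(231² + 56²) = 7√1153
dz/dt = y/z · dy/dt = 56/(7√1153) · 5 = 40√1153/1153 ≈ 1.178 m/s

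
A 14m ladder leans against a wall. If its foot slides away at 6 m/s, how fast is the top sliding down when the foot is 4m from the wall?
4√5/5 ≈ 1.789 m/s

x² + y² = 14²
2x·dx/dt + 2y·dy/dt = 0
dy/dt = -x/y · dx/dt = -4/(6√5) · 6 = -4√5/5 m/s
The top is descending at 4√5/5 ≈ 1.789 m/s.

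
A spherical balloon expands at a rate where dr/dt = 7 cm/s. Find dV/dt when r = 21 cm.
12348π cm³/s

V = (4/3)πr³
dV/dt = dV/dr · dr/dt = 4πr² · 7
At r = 21: dV/dt = 12348π cm³/s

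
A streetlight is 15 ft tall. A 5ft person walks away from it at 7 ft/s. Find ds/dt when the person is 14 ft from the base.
7/2 ft/s

By similar triangles: 15/(x+s) = 5/s
Solving: s = 5x/10
ds/dt = 5/10 · dx/dt = 1/2 · 7 = 7/2 ft/s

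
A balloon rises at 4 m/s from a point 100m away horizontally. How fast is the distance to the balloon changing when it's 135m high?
108√1129/1129 ≈ 3.214 m/s

z² = 100² + y²
z = √(100² + 135²) = 5√1129
dz/dt = y/z · dy/dt = 135/(5√1129) · 4 = 108√1129/1129 ≈ 3.214 m/s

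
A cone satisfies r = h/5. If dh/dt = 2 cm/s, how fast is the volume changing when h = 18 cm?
648π/25 cm³/s

V = (1/3)π(h/5)²h = πh³/75
dV/dt = πh²/25 · 2
At h = 18: dV/dt = 648π/25 cm³/s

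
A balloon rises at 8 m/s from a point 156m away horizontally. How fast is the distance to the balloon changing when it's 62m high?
248√7045/7045 ≈ 2.955 m/s

z² = 156² + y²
z = √(156² + 62²) = 2√7045
dz/dt = y/z · dy/dt = 62/(2√7045) · 8 = 248√7045/7045 ≈ 2.955 m/s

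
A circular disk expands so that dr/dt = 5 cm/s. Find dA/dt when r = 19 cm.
190π cm²/s

A = πr²
dA/dt = 2πr · dr/dt = 2π(19)(5) = 190π cm²/s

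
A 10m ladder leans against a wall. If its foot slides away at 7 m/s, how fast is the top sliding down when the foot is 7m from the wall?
49√51/51 ≈ 6.861 m/s

x² + y² = 10²
2x·dx/dt + 2y·dy/dt = 0
dy/dt = -x/y · dx/dt = -7/√51 · 7 = -49√51/51 m/s
The top is descending at 49√51/51 ≈ 6.861 m/s.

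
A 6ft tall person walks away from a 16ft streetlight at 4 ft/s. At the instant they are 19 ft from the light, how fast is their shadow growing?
12/5 ft/s

By similar triangles: 16/(x+s) = 6/s
Solving: s = 6x/10
ds/dt = 6/10 · dx/dt = 3/5 · 4 = 12/5 ft/s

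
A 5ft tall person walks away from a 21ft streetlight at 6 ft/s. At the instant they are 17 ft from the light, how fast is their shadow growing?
15/8 ft/s

By similar triangles: 21/(x+s) = 5/s
Solving: s = 5x/16
ds/dt = 5/16 · dx/dt = 5/16 · 6 = 15/8 ft/s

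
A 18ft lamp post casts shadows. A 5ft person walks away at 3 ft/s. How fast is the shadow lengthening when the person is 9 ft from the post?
15/13 ft/s

By similar triangles: 18/(x+s) = 5/s
Solving: s = 5x/13
ds/dt = 5/13 · dx/dt = 5/13 · 3 = 15/13 ft/s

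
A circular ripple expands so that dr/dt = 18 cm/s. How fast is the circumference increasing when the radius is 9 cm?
36π cm/s

C = 2πr
dC/dt = 2π · dr/dt = 2π · 18 = 36π cm/s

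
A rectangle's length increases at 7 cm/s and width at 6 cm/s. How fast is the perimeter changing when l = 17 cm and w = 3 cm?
26 cm/s

P = 2(l + w)
dP/dt = 2(dl/dt + dw/dt) = 2(7 + 6) = 26 cm/s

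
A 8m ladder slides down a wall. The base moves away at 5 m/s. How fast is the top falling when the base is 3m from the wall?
3√55/11 ≈ 2.023 m/s

x² + y² = 8²
2x·dx/dt + 2y·dy/dt = 0
dy/dt = -x/y · dx/dt = -3/√55 · 5 = -3√55/11 m/s
The top is descending at 3√55/11 ≈ 2.023 m/s.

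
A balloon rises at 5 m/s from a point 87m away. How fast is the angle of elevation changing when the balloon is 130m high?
0.017778 rad/s

tan(θ) = y/87
sec²(θ) · dθ/dt = (1/87) · dy/dt
dθ/dt = cos²(θ)/87 · 5 = 87/(87² + 130²) · 5
dθ/dt = 0.017778 rad/s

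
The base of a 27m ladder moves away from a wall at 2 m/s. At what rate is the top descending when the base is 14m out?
28√533/533 ≈ 1.213 m/s

x² + y² = 27²
2x·dx/dt + 2y·dy/dt = 0
dy/dt = -x/y · dx/dt = -14/√533 · 2 = -28√533/533 m/s
The top is descending at 28√533/533 ≈ 1.213 m/s.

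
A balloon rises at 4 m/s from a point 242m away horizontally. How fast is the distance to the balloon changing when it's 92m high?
184√16757/16757 ≈ 1.421 m/s

z² = 242² + y²
z = √(242² + 92²) = 2√16757
dz/dt = y/z · dy/dt = 92/(2√16757) · 4 = 184√16757/16757 ≈ 1.421 m/s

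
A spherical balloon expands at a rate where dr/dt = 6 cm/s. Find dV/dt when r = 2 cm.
96π cm³/s

V = (4/3)πr³
dV/dt = dV/dr · dr/dt = 4πr² · 6
At r = 2: dV/dt = 96π cm³/s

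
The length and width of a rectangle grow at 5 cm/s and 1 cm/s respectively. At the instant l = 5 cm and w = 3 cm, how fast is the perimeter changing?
12 cm/s

P = 2(l + w)
dP/dt = 2(dl/dt + dw/dt) = 2(5 + 1) = 12 cm/s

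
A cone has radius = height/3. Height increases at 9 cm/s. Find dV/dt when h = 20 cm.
400π cm³/s

V = (1/3)π(h/3)²h = πh³/27
dV/dt = πh²/9 · 9
At h = 20: dV/dt = 400π cm³/s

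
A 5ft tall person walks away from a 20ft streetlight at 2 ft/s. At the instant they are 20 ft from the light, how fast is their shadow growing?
2/3 ft/s

By similar triangles: 20/(x+s) = 5/s
Solving: s = 5x/15
ds/dt = 5/15 · dx/dt = 1/3 · 2 = 2/3 ft/s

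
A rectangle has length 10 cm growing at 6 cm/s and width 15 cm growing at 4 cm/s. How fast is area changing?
130 cm²/s

A = lw
dA/dt = w·dl/dt + l·dw/dt = 15·6 + 10·4 = 130 cm²/s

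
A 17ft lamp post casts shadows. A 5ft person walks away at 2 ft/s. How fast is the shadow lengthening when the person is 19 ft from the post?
5/6 ft/s

By similar triangles: 17/(x+s) = 5/s
Solving: s = 5x/12
ds/dt = 5/12 · dx/dt = 5/12 · 2 = 5/6 ft/s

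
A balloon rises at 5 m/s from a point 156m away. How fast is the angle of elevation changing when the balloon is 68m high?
0.026934 rad/s

tan(θ) = y/156
sec²(θ) · dθ/dt = (1/156) · dy/dt
dθ/dt = cos²(θ)/156 · 5 = 156/(156² + 68²) · 5
dθ/dt = 0.026934 rad/s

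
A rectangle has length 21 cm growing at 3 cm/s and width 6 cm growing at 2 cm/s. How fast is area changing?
60 cm²/s

A = lw
dA/dt = w·dl/dt + l·dw/dt = 6·3 + 21·2 = 60 cm²/s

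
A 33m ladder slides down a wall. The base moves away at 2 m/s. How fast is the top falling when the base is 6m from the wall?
4√13/39 ≈ 0.3698 m/s

x² + y² = 33²
2x·dx/dt + 2y·dy/dt = 0
dy/dt = -x/y · dx/dt = -6/(9√13) · 2 = -4√13/39 m/s
The top is descending at 4√13/39 ≈ 0.3698 m/s.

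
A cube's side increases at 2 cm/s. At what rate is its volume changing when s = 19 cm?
2166 cm³/s

V = s³
dV/dt = 3s² · ds/dt = 3·19²·2 = 2166 cm³/s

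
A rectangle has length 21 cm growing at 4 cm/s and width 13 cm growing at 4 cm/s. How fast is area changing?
136 cm²/s

A = lw
dA/dt = w·dl/dt + l·dw/dt = 13·4 + 21·4 = 136 cm²/s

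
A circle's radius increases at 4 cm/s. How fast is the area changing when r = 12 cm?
96π cm²/s

A = πr²
dA/dt = 2πr · dr/dt = 2π(12)(4) = 96π cm²/s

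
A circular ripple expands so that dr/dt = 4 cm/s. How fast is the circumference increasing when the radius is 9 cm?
8π cm/s

C = 2πr
dC/dt = 2π · dr/dt = 2π · 4 = 8π cm/s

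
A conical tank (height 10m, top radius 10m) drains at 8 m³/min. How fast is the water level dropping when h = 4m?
1/(2π) ≈ 0.1592 m/min

r/h = 10/10, so r = h
V = (1/3)πr²h = (1/3)π(h)²h = (1/3)πh³
dV/dh = πh²
dh/dt = (dV/dt)/(dV/dh) = -8/(π·4²) = -1/(2π) m/min
The level is dropping at 1/(2π) ≈ 0.1592 m/min.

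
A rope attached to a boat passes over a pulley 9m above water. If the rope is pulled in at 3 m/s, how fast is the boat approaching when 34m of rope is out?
102√43/215 ≈ 3.111 m/s

rope² = x² + 9²
x = √(34² - 9²) = 5√43
dx/dt = (rope/x) · d(rope)/dt = (34/(5√43)) · (-3) = -102√43/215 m/s
The boat approaches at 102√43/215 ≈ 3.111 m/s.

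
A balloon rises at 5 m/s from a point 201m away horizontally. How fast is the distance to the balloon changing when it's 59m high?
295√43882/43882 ≈ 1.408 m/s

z² = 201² + y²
z = √(201² + 59²) = √43882
dz/dt = y/z · dy/dt = 59/√43882 · 5 = 295√43882/43882 ≈ 1.408 m/s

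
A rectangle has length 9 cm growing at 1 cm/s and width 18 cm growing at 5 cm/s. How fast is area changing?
63 cm²/s

A = lw
dA/dt = w·dl/dt + l·dw/dt = 18·1 + 9·5 = 63 cm²/s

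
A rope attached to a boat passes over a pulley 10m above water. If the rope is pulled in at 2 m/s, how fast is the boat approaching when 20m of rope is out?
4√3/3 ≈ 2.309 m/s

rope² = x² + 10²
x = √(20² - 10²) = 10√3
dx/dt = (rope/x) · d(rope)/dt = (20/(10√3)) · (-2) = -4√3/3 m/s
The boat approaches at 4√3/3 ≈ 2.309 m/s.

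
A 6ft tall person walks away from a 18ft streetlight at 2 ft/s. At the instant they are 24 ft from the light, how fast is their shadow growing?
1 ft/s

By similar triangles: 18/(x+s) = 6/s
Solving: s = 6x/12
ds/dt = 6/12 · dx/dt = 1/2 · 2 = 1 ft/s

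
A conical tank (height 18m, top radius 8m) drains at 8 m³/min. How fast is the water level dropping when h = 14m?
81/(392π) ≈ 0.06577 m/min

r/h = 8/18, so r = (4/9)h
V = (1/3)πr²h = (1/3)π((4/9)h)²h = (16/243)πh³
dV/dh = (16/81)πh²
dh/dt = (dV/dt)/(dV/dh) = -8/((16/81)π·14²) = -81/(392π) m/min
The level is dropping at 81/(392π) ≈ 0.06577 m/min.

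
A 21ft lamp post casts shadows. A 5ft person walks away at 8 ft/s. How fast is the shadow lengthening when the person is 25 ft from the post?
5/2 ft/s

By similar triangles: 21/(x+s) = 5/s
Solving: s = 5x/16
ds/dt = 5/16 · dx/dt = 5/16 · 8 = 5/2 ft/s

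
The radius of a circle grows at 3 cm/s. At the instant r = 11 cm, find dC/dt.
6π cm/s

C = 2πr
dC/dt = 2π · dr/dt = 2π · 3 = 6π cm/s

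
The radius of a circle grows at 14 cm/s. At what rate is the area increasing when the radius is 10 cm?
280π cm²/s

A = πr²
dA/dt = 2πr · dr/dt = 2π(10)(14) = 280π cm²/s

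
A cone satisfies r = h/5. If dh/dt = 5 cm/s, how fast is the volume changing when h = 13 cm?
169π/5 cm³/s

V = (1/3)π(h/5)²h = πh³/75
dV/dt = πh²/25 · 5
At h = 13: dV/dt = 169π/5 cm³/s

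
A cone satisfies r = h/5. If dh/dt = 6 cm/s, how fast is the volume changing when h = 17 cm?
1734π/25 cm³/s

V = (1/3)π(h/5)²h = πh³/75
dV/dt = πh²/25 · 6
At h = 17: dV/dt = 1734π/25 cm³/s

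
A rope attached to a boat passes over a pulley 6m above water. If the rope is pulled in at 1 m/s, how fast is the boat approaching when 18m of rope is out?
3√2/4 ≈ 1.061 m/s

rope² = x² + 6²
x = √(18² - 6²) = 12√2
dx/dt = (rope/x) · d(rope)/dt = (18/(12√2)) · (-1) = -3√2/4 m/s
The boat approaches at 3√2/4 ≈ 1.061 m/s.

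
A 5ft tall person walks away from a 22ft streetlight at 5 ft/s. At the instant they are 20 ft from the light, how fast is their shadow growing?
25/17 ft/s

By similar triangles: 22/(x+s) = 5/s
Solving: s = 5x/17
ds/dt = 5/17 · dx/dt = 5/17 · 5 = 25/17 ft/s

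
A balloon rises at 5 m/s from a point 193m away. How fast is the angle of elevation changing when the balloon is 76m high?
0.022429 rad/s

tan(θ) = y/193
sec²(θ) · dθ/dt = (1/193) · dy/dt
dθ/dt = cos²(θ)/193 · 5 = 193/(193² + 76²) · 5
dθ/dt = 0.022429 rad/s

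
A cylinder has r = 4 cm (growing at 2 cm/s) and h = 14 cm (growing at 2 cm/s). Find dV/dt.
256π cm³/s

V = πr²h
dV/dt = 2πrh·dr/dt + πr²·dh/dt
= 2π(4)(14)(2) + π(4)²(2)
= 256π cm³/s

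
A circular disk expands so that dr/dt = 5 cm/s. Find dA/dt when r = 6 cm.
60π cm²/s

A = πr²
dA/dt = 2πr · dr/dt = 2π(6)(5) = 60π cm²/s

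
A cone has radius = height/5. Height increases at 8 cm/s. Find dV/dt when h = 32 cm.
8192π/25 cm³/s

V = (1/3)π(h/5)²h = πh³/75
dV/dt = πh²/25 · 8
At h = 32: dV/dt = 8192π/25 cm³/s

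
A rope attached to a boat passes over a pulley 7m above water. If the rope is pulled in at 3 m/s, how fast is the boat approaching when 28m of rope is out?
4√15/5 ≈ 3.098 m/s

rope² = x² + 7²
x = √(28² - 7²) = 7√15
dx/dt = (rope/x) · d(rope)/dt = (28/(7√15)) · (-3) = -4√15/5 m/s
The boat approaches at 4√15/5 ≈ 3.098 m/s.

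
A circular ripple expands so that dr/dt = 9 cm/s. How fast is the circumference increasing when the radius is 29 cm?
18π cm/s

C = 2πr
dC/dt = 2π · dr/dt = 2π · 9 = 18π cm/s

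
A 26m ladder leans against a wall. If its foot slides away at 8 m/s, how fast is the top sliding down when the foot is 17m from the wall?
136√43/129 ≈ 6.913 m/s

x² + y² = 26²
2x·dx/dt + 2y·dy/dt = 0
dy/dt = -x/y · dx/dt = -17/(3√43) · 8 = -136√43/129 m/s
The top is descending at 136√43/129 ≈ 6.913 m/s.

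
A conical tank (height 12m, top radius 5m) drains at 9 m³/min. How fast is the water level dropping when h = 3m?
144/(25π) ≈ 1.833 m/min

r/h = 5/12, so r = (5/12)h
V = (1/3)πr²h = (1/3)π((5/12)h)²h = (25/432)πh³
dV/dh = (25/144)πh²
dh/dt = (dV/dt)/(dV/dh) = -9/((25/144)π·3²) = -144/(25π) m/min
The level is dropping at 144/(25π) ≈ 1.833 m/min.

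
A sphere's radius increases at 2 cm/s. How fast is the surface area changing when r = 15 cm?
240π cm²/s

S = 4πr²
dS/dt = dS/dr · dr/dt = 8πr · 2
At r = 15: dS/dt = 240π cm²/s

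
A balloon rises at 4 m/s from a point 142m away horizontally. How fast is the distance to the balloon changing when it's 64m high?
128√6065/6065 ≈ 1.644 m/s

z² = 142² + y²
z = √(142² + 64²) = 2√6065
dz/dt = y/z · dy/dt = 64/(2√6065) · 4 = 128√6065/6065 ≈ 1.644 m/s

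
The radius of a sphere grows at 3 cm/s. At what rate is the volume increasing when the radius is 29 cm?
10092π cm³/s

V = (4/3)πr³
dV/dt = dV/dr · dr/dt = 4πr² · 3
At r = 29: dV/dt = 10092π cm³/s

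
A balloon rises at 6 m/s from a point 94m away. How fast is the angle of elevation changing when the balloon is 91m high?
0.03295 rad/s

tan(θ) = y/94
sec²(θ) · dθ/dt = (1/94) · dy/dt
dθ/dt = cos²(θ)/94 · 6 = 94/(94² + 91²) · 6
dθ/dt = 0.03295 rad/s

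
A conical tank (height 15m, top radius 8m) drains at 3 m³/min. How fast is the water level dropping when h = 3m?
75/(64π) ≈ 0.373 m/min

r/h = 8/15, so r = (8/15)h
V = (1/3)πr²h = (1/3)π((8/15)h)²h = (64/675)πh³
dV/dh = (64/225)πh²
dh/dt = (dV/dt)/(dV/dh) = -3/((64/225)π·3²) = -75/(64π) m/min
The level is dropping at 75/(64π) ≈ 0.373 m/min.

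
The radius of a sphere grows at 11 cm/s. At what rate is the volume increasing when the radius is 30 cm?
39600π cm³/s

V = (4/3)πr³
dV/dt = dV/dr · dr/dt = 4πr² · 11
At r = 30: dV/dt = 39600π cm³/s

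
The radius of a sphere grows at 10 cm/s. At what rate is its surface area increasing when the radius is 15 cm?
1200π cm²/s

S = 4πr²
dS/dt = dS/dr · dr/dt = 8πr · 10
At r = 15: dS/dt = 1200π cm²/s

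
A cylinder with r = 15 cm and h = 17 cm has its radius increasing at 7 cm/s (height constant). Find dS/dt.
658π cm²/s

S = 2πrh + 2πr² (lateral + bases)
dS/dt = (2πh + 4πr)·dr/dt = (2π·17 + 4π·15)·7
= 658π cm²/s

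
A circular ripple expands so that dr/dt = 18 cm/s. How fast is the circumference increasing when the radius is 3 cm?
36π cm/s

C = 2πr
dC/dt = 2π · dr/dt = 2π · 18 = 36π cm/s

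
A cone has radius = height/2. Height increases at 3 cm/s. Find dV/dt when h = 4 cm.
12π cm³/s

V = (1/3)π(h/2)²h = πh³/12
dV/dt = πh²/4 · 3
At h = 4: dV/dt = 12π cm³/s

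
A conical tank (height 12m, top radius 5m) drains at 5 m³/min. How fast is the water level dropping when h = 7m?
144/(245π) ≈ 0.1871 m/min

r/h = 5/12, so r = (5/12)h
V = (1/3)πr²h = (1/3)π((5/12)h)²h = (25/432)πh³
dV/dh = (25/144)πh²
dh/dt = (dV/dt)/(dV/dh) = -5/((25/144)π·7²) = -144/(245π) m/min
The level is dropping at 144/(245π) ≈ 0.1871 m/min.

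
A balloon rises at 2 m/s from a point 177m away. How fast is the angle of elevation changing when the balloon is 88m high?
0.00906 rad/s

tan(θ) = y/177
sec²(θ) · dθ/dt = (1/177) · dy/dt
dθ/dt = cos²(θ)/177 · 2 = 177/(177² + 88²) · 2
dθ/dt = 0.00906 rad/s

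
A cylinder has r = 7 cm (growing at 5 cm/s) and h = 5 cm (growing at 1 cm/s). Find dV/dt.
399π cm³/s

V = πr²h
dV/dt = 2πrh·dr/dt + πr²·dh/dt
= 2π(7)(5)(5) + π(7)²(1)
= 399π cm³/s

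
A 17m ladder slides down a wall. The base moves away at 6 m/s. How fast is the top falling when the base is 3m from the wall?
9√70/70 ≈ 1.076 m/s

x² + y² = 17²
2x·dx/dt + 2y·dy/dt = 0
dy/dt = -x/y · dx/dt = -3/(2√70) · 6 = -9√70/70 m/s
The top is descending at 9√70/70 ≈ 1.076 m/s.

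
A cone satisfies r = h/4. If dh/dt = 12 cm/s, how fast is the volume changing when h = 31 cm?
2883π/4 cm³/s

V = (1/3)π(h/4)²h = πh³/48
dV/dt = πh²/16 · 12
At h = 31: dV/dt = 2883π/4 cm³/s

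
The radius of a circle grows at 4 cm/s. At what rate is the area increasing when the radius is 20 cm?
160π cm²/s

A = πr²
dA/dt = 2πr · dr/dt = 2π(20)(4) = 160π cm²/s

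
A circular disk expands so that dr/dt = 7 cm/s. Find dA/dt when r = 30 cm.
420π cm²/s

A = πr²
dA/dt = 2πr · dr/dt = 2π(30)(7) = 420π cm²/s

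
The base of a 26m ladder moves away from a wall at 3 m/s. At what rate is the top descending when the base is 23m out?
23√3/7 ≈ 5.691 m/s

x² + y² = 26²
2x·dx/dt + 2y·dy/dt = 0
dy/dt = -x/y · dx/dt = -23/(7√3) · 3 = -23√3/7 m/s
The top is descending at 23√3/7 ≈ 5.691 m/s.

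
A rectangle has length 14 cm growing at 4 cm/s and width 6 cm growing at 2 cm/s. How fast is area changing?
52 cm²/s

A = lw
dA/dt = w·dl/dt + l·dw/dt = 6·4 + 14·2 = 52 cm²/s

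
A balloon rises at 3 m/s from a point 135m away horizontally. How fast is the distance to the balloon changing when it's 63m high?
21√274/274 ≈ 1.269 m/s

z² = 135² + y²
z = √(135² + 63²) = 9√274
dz/dt = y/z · dy/dt = 63/(9√274) · 3 = 21√274/274 ≈ 1.269 m/s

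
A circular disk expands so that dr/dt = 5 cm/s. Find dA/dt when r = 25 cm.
250π cm²/s

A = πr²
dA/dt = 2πr · dr/dt = 2π(25)(5) = 250π cm²/s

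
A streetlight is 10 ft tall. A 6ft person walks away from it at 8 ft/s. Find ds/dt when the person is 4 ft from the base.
12 ft/s

By similar triangles: 10/(x+s) = 6/s
Solving: s = 6x/4
ds/dt = 6/4 · dx/dt = 3/2 · 8 = 12 ft/s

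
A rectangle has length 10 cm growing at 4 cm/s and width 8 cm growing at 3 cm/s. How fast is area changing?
62 cm²/s

A = lw
dA/dt = w·dl/dt + l·dw/dt = 8·4 + 10·3 = 62 cm²/s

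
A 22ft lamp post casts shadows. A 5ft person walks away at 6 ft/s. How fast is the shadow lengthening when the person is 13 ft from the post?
30/17 ft/s

By similar triangles: 22/(x+s) = 5/s
Solving: s = 5x/17
ds/dt = 5/17 · dx/dt = 5/17 · 6 = 30/17 ft/s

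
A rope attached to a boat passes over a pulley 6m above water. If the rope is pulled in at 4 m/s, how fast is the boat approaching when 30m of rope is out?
5√6/3 ≈ 4.082 m/s

rope² = x² + 6²
x = √(30² - 6²) = 12√6
dx/dt = (rope/x) · d(rope)/dt = (30/(12√6)) · (-4) = -5√6/3 m/s
The boat approaches at 5√6/3 ≈ 4.082 m/s.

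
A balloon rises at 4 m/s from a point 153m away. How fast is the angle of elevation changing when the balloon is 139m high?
0.014322 rad/s

tan(θ) = y/153
sec²(θ) · dθ/dt = (1/153) · dy/dt
dθ/dt = cos²(θ)/153 · 4 = 153/(153² + 139²) · 4
dθ/dt = 0.014322 rad/s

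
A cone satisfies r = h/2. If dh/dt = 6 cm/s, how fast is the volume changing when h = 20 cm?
600π cm³/s

V = (1/3)π(h/2)²h = πh³/12
dV/dt = πh²/4 · 6
At h = 20: dV/dt = 600π cm³/s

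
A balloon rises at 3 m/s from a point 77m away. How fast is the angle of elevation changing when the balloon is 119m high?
0.011498 rad/s

tan(θ) = y/77
sec²(θ) · dθ/dt = (1/77) · dy/dt
dθ/dt = cos²(θ)/77 · 3 = 77/(77² + 119²) · 3
dθ/dt = 0.011498 rad/s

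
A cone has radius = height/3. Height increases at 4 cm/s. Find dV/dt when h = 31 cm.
3844π/9 cm³/s

V = (1/3)π(h/3)²h = πh³/27
dV/dt = πh²/9 · 4
At h = 31: dV/dt = 3844π/9 cm³/s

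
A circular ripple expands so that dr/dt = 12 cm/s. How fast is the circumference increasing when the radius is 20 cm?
24π cm/s

C = 2πr
dC/dt = 2π · dr/dt = 2π · 12 = 24π cm/s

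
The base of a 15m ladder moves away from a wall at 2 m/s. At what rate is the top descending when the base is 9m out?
3/2 = 1.5 m/s

x² + y² = 15²
2x·dx/dt + 2y·dy/dt = 0
dy/dt = -x/y · dx/dt = -9/12 · 2 = -3/2 m/s
The top is descending at 3/2 = 1.5 m/s.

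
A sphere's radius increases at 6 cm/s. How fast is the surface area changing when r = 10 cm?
480π cm²/s

S = 4πr²
dS/dt = dS/dr · dr/dt = 8πr · 6
At r = 10: dS/dt = 480π cm²/s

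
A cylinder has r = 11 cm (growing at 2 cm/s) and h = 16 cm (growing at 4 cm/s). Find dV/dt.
1188π cm³/s

V = πr²h
dV/dt = 2πrh·dr/dt + πr²·dh/dt
= 2π(11)(16)(2) + π(11)²(4)
= 1188π cm³/s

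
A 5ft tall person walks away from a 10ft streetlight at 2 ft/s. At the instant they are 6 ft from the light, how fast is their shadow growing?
2 ft/s

By similar triangles: 10/(x+s) = 5/s
Solving: s = 5x/5
ds/dt = 5/5 · dx/dt = 1 · 2 = 2 ft/s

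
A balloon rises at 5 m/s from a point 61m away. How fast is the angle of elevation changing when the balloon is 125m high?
0.015766 rad/s

tan(θ) = y/61
sec²(θ) · dθ/dt = (1/61) · dy/dt
dθ/dt = cos²(θ)/61 · 5 = 61/(61² + 125²) · 5
dθ/dt = 0.015766 rad/s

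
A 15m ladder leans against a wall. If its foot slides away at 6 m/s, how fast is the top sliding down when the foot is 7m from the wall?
21√11/22 ≈ 3.166 m/s

x² + y² = 15²
2x·dx/dt + 2y·dy/dt = 0
dy/dt = -x/y · dx/dt = -7/(4√11) · 6 = -21√11/22 m/s
The top is descending at 21√11/22 ≈ 3.166 m/s.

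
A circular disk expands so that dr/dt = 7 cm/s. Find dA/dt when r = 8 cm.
112π cm²/s

A = πr²
dA/dt = 2πr · dr/dt = 2π(8)(7) = 112π cm²/s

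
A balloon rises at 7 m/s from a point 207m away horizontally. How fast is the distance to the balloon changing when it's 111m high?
259√6130/6130 ≈ 3.308 m/s

z² = 207² + y²
z = √(207² + 111²) = 3√6130
dz/dt = y/z · dy/dt = 111/(3√6130) · 7 = 259√6130/6130 ≈ 3.308 m/s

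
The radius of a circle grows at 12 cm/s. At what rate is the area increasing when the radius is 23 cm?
552π cm²/s

A = πr²
dA/dt = 2πr · dr/dt = 2π(23)(12) = 552π cm²/s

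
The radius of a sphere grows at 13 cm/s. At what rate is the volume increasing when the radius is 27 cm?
37908π cm³/s

V = (4/3)πr³
dV/dt = dV/dr · dr/dt = 4πr² · 13
At r = 27: dV/dt = 37908π cm³/s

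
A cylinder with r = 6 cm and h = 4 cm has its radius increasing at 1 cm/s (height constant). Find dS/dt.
32π cm²/s

S = 2πrh + 2πr² (lateral + bases)
dS/dt = (2πh + 4πr)·dr/dt = (2π·4 + 4π·6)·1
= 32π cm²/s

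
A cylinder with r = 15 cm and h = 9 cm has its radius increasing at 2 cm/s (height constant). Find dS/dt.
156π cm²/s

S = 2πrh + 2πr² (lateral + bases)
dS/dt = (2πh + 4πr)·dr/dt = (2π·9 + 4π·15)·2
= 156π cm²/s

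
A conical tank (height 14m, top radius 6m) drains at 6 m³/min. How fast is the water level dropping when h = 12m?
49/(216π) ≈ 0.07221 m/min

r/h = 6/14, so r = (3/7)h
V = (1/3)πr²h = (1/3)π((3/7)h)²h = (3/49)πh³
dV/dh = (9/49)πh²
dh/dt = (dV/dt)/(dV/dh) = -6/((9/49)π·12²) = -49/(216π) m/min
The level is dropping at 49/(216π) ≈ 0.07221 m/min.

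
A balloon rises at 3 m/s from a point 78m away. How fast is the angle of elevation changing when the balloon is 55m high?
0.025689 rad/s

tan(θ) = y/78
sec²(θ) · dθ/dt = (1/78) · dy/dt
dθ/dt = cos²(θ)/78 · 3 = 78/(78² + 55²) · 3
dθ/dt = 0.025689 rad/s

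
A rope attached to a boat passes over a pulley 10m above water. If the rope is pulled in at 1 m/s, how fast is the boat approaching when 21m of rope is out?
21√341/341 ≈ 1.137 m/s

rope² = x² + 10²
x = √(21² - 10²) = √341
dx/dt = (rope/x) · d(rope)/dt = (21/√341) · (-1) = -21√341/341 m/s
The boat approaches at 21√341/341 ≈ 1.137 m/s.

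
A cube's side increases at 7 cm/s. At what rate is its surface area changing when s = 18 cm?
1512 cm²/s

A = 6s²
dA/dt = 12s · ds/dt = 12·18·7 = 1512 cm²/s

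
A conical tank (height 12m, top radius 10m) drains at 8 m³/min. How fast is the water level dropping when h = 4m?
18/(25π) ≈ 0.2292 m/min

r/h = 10/12, so r = (5/6)h
V = (1/3)πr²h = (1/3)π((5/6)h)²h = (25/108)πh³
dV/dh = (25/36)πh²
dh/dt = (dV/dt)/(dV/dh) = -8/((25/36)π·4²) = -18/(25π) m/min
The level is dropping at 18/(25π) ≈ 0.2292 m/min.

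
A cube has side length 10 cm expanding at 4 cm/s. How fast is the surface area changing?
480 cm²/s

A = 6s²
dA/dt = 12s · ds/dt = 12·10·4 = 480 cm²/s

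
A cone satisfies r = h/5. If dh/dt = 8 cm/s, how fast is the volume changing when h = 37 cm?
10952π/25 cm³/s

V = (1/3)π(h/5)²h = πh³/75
dV/dt = πh²/25 · 8
At h = 37: dV/dt = 10952π/25 cm³/s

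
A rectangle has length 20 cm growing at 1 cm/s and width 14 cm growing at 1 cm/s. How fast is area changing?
34 cm²/s

A = lw
dA/dt = w·dl/dt + l·dw/dt = 14·1 + 20·1 = 34 cm²/s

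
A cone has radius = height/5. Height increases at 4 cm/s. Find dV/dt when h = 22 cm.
1936π/25 cm³/s

V = (1/3)π(h/5)²h = πh³/75
dV/dt = πh²/25 · 4
At h = 22: dV/dt = 1936π/25 cm³/s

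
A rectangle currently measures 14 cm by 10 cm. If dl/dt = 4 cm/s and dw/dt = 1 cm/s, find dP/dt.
10 cm/s

P = 2(l + w)
dP/dt = 2(dl/dt + dw/dt) = 2(4 + 1) = 10 cm/s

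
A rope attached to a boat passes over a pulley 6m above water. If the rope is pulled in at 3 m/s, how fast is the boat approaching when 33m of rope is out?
11√13/13 ≈ 3.051 m/s

rope² = x² + 6²
x = √(33² - 6²) = 9√13
dx/dt = (rope/x) · d(rope)/dt = (33/(9√13)) · (-3) = -11√13/13 m/s
The boat approaches at 11√13/13 ≈ 3.051 m/s.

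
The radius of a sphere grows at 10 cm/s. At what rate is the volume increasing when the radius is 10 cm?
4000π cm³/s

V = (4/3)πr³
dV/dt = dV/dr · dr/dt = 4πr² · 10
At r = 10: dV/dt = 4000π cm³/s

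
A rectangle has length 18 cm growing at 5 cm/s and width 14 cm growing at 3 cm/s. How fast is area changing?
124 cm²/s

A = lw
dA/dt = w·dl/dt + l·dw/dt = 14·5 + 18·3 = 124 cm²/s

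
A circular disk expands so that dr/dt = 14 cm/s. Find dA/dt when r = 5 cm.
140π cm²/s

A = πr²
dA/dt = 2πr · dr/dt = 2π(5)(14) = 140π cm²/s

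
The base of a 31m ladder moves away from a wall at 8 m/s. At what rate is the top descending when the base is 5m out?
10√26/39 ≈ 1.307 m/s

x² + y² = 31²
2x·dx/dt + 2y·dy/dt = 0
dy/dt = -x/y · dx/dt = -5/(6√26) · 8 = -10√26/39 m/s
The top is descending at 10√26/39 ≈ 1.307 m/s.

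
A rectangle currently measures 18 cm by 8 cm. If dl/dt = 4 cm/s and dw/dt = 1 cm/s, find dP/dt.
10 cm/s

P = 2(l + w)
dP/dt = 2(dl/dt + dw/dt) = 2(4 + 1) = 10 cm/s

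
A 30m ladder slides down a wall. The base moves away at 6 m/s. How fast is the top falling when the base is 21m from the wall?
14√51/17 ≈ 5.881 m/s

x² + y² = 30²
2x·dx/dt + 2y·dy/dt = 0
dy/dt = -x/y · dx/dt = -21/(3√51) · 6 = -14√51/17 m/s
The top is descending at 14√51/17 ≈ 5.881 m/s.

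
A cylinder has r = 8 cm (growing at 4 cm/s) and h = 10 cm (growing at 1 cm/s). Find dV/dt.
704π cm³/s

V = πr²h
dV/dt = 2πrh·dr/dt + πr²·dh/dt
= 2π(8)(10)(4) + π(8)²(1)
= 704π cm³/s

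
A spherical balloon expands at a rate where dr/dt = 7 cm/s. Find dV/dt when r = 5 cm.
700π cm³/s

V = (4/3)πr³
dV/dt = dV/dr · dr/dt = 4πr² · 7
At r = 5: dV/dt = 700π cm³/s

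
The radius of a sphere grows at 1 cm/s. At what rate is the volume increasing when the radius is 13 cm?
676π cm³/s

V = (4/3)πr³
dV/dt = dV/dr · dr/dt = 4πr² · 1
At r = 13: dV/dt = 676π cm³/s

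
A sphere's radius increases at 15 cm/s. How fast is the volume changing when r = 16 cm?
15360π cm³/s

V = (4/3)πr³
dV/dt = dV/dr · dr/dt = 4πr² · 15
At r = 16: dV/dt = 15360π cm³/s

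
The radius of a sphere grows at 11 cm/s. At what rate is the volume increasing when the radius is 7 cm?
2156π cm³/s

V = (4/3)πr³
dV/dt = dV/dr · dr/dt = 4πr² · 11
At r = 7: dV/dt = 2156π cm³/s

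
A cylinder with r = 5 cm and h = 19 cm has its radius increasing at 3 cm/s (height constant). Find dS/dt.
174π cm²/s

S = 2πrh + 2πr² (lateral + bases)
dS/dt = (2πh + 4πr)·dr/dt = (2π·19 + 4π·5)·3
= 174π cm²/s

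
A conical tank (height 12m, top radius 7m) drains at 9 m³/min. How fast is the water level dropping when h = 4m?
81/(49π) ≈ 0.5262 m/min

r/h = 7/12, so r = (7/12)h
V = (1/3)πr²h = (1/3)π((7/12)h)²h = (49/432)πh³
dV/dh = (49/144)πh²
dh/dt = (dV/dt)/(dV/dh) = -9/((49/144)π·4²) = -81/(49π) m/min
The level is dropping at 81/(49π) ≈ 0.5262 m/min.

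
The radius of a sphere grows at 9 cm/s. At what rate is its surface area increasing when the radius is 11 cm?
792π cm²/s

S = 4πr²
dS/dt = dS/dr · dr/dt = 8πr · 9
At r = 11: dS/dt = 792π cm²/s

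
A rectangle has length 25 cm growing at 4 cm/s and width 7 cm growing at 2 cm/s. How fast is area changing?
78 cm²/s

A = lw
dA/dt = w·dl/dt + l·dw/dt = 7·4 + 25·2 = 78 cm²/s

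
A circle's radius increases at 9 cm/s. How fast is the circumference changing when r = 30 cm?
18π cm/s

C = 2πr
dC/dt = 2π · dr/dt = 2π · 9 = 18π cm/s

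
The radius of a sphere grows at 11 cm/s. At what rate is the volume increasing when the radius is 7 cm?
2156π cm³/s

V = (4/3)πr³
dV/dt = dV/dr · dr/dt = 4πr² · 11
At r = 7: dV/dt = 2156π cm³/s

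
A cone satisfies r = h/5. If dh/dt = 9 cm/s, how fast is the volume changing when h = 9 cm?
729π/25 cm³/s

V = (1/3)π(h/5)²h = πh³/75
dV/dt = πh²/25 · 9
At h = 9: dV/dt = 729π/25 cm³/s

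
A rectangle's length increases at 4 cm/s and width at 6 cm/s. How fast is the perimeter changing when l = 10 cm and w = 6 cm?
20 cm/s

P = 2(l + w)
dP/dt = 2(dl/dt + dw/dt) = 2(4 + 6) = 20 cm/s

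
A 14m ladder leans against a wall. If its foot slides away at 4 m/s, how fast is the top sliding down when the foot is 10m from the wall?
5√6/3 ≈ 4.082 m/s

x² + y² = 14²
2x·dx/dt + 2y·dy/dt = 0
dy/dt = -x/y · dx/dt = -10/(4√6) · 4 = -5√6/3 m/s
The top is descending at 5√6/3 ≈ 4.082 m/s.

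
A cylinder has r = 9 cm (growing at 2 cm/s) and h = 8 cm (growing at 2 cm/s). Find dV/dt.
450π cm³/s

V = πr²h
dV/dt = 2πrh·dr/dt + πr²·dh/dt
= 2π(9)(8)(2) + π(9)²(2)
= 450π cm³/s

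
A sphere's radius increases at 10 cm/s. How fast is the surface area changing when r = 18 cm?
1440π cm²/s

S = 4πr²
dS/dt = dS/dr · dr/dt = 8πr · 10
At r = 18: dS/dt = 1440π cm²/s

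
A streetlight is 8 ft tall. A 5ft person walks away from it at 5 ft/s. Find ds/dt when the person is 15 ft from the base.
25/3 ft/s

By similar triangles: 8/(x+s) = 5/s
Solving: s = 5x/3
ds/dt = 5/3 · dx/dt = 5/3 · 5 = 25/3 ft/s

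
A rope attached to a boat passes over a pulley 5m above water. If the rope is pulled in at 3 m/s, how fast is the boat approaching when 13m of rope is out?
13/4 = 3.25 m/s

rope² = x² + 5²
x = √(13² - 5²) = 12
dx/dt = (rope/x) · d(rope)/dt = (13/12) · (-3) = -13/4 m/s
The boat approaches at 13/4 = 3.25 m/s.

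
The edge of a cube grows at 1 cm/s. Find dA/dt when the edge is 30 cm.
360 cm²/s

A = 6s²
dA/dt = 12s · ds/dt = 12·30·1 = 360 cm²/s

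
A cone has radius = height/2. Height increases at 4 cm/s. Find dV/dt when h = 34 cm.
1156π cm³/s

V = (1/3)π(h/2)²h = πh³/12
dV/dt = πh²/4 · 4
At h = 34: dV/dt = 1156π cm³/s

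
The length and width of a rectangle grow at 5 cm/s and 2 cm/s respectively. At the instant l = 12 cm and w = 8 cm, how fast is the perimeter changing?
14 cm/s

P = 2(l + w)
dP/dt = 2(dl/dt + dw/dt) = 2(5 + 2) = 14 cm/s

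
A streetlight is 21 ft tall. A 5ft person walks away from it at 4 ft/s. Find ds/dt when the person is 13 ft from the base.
5/4 ft/s

By similar triangles: 21/(x+s) = 5/s
Solving: s = 5x/16
ds/dt = 5/16 · dx/dt = 5/16 · 4 = 5/4 ft/s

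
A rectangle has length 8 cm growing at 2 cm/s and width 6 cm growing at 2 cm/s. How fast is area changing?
28 cm²/s

A = lw
dA/dt = w·dl/dt + l·dw/dt = 6·2 + 8·2 = 28 cm²/s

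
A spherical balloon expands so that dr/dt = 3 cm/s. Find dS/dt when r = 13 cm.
312π cm²/s

S = 4πr²
dS/dt = dS/dr · dr/dt = 8πr · 3
At r = 13: dS/dt = 312π cm²/s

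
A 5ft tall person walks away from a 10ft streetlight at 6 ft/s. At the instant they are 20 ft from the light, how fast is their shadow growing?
6 ft/s

By similar triangles: 10/(x+s) = 5/s
Solving: s = 5x/5
ds/dt = 5/5 · dx/dt = 1 · 6 = 6 ft/s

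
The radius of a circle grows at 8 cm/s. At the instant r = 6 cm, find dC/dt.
16π cm/s

C = 2πr
dC/dt = 2π · dr/dt = 2π · 8 = 16π cm/s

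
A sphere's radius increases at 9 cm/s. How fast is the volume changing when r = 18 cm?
11664π cm³/s

V = (4/3)πr³
dV/dt = dV/dr · dr/dt = 4πr² · 9
At r = 18: dV/dt = 11664π cm³/s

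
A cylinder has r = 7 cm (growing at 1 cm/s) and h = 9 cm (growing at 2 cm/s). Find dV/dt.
224π cm³/s

V = πr²h
dV/dt = 2πrh·dr/dt + πr²·dh/dt
= 2π(7)(9)(1) + π(7)²(2)
= 224π cm³/s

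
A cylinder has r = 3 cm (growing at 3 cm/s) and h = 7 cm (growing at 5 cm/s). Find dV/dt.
171π cm³/s

V = πr²h
dV/dt = 2πrh·dr/dt + πr²·dh/dt
= 2π(3)(7)(3) + π(3)²(5)
= 171π cm³/s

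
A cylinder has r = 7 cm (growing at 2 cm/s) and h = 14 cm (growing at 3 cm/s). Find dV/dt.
539π cm³/s

V = πr²h
dV/dt = 2πrh·dr/dt + πr²·dh/dt
= 2π(7)(14)(2) + π(7)²(3)
= 539π cm³/s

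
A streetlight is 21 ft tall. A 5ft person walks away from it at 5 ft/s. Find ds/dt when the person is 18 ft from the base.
25/16 ft/s

By similar triangles: 21/(x+s) = 5/s
Solving: s = 5x/16
ds/dt = 5/16 · dx/dt = 5/16 · 5 = 25/16 ft/s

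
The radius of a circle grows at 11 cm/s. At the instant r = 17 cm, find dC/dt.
22π cm/s

C = 2πr
dC/dt = 2π · dr/dt = 2π · 11 = 22π cm/s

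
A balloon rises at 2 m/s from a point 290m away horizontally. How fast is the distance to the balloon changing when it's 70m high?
7√890/445 ≈ 0.4693 m/s

z² = 290² + y²
z = √(290² + 70²) = 10√890
dz/dt = y/z · dy/dt = 70/(10√890) · 2 = 7√890/445 ≈ 0.4693 m/s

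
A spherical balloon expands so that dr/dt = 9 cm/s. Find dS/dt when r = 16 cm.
1152π cm²/s

S = 4πr²
dS/dt = dS/dr · dr/dt = 8πr · 9
At r = 16: dS/dt = 1152π cm²/s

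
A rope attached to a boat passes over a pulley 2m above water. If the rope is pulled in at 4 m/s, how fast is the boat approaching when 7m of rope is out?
28√5/15 ≈ 4.174 m/s

rope² = x² + 2²
x = √(7² - 2²) = 3√5
dx/dt = (rope/x) · d(rope)/dt = (7/(3√5)) · (-4) = -28√5/15 m/s
The boat approaches at 28√5/15 ≈ 4.174 m/s.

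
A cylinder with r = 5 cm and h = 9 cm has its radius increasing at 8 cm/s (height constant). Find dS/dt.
304π cm²/s

S = 2πrh + 2πr² (lateral + bases)
dS/dt = (2πh + 4πr)·dr/dt = (2π·9 + 4π·5)·8
= 304π cm²/s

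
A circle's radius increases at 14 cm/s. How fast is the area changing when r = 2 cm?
56π cm²/s

A = πr²
dA/dt = 2πr · dr/dt = 2π(2)(14) = 56π cm²/s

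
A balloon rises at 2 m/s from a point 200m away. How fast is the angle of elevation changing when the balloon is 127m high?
0.007126 rad/s

tan(θ) = y/200
sec²(θ) · dθ/dt = (1/200) · dy/dt
dθ/dt = cos²(θ)/200 · 2 = 200/(200² + 127²) · 2
dθ/dt = 0.007126 rad/s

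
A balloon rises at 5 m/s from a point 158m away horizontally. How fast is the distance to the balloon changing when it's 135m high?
675√43189/43189 ≈ 3.248 m/s

z² = 158² + y²
z = √(158² + 135²) = √43189
dz/dt = y/z · dy/dt = 135/√43189 · 5 = 675√43189/43189 ≈ 3.248 m/s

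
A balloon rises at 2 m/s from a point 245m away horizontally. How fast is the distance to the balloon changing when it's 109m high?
109√71906/35953 ≈ 0.813 m/s

z² = 245² + y²
z = √(245² + 109²) = √71906
dz/dt = y/z · dy/dt = 109/√71906 · 2 = 109√71906/35953 ≈ 0.813 m/s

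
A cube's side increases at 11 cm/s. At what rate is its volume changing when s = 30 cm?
29700 cm³/s

V = s³
dV/dt = 3s² · ds/dt = 3·30²·11 = 29700 cm³/s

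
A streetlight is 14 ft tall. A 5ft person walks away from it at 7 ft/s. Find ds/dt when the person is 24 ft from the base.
35/9 ft/s

By similar triangles: 14/(x+s) = 5/s
Solving: s = 5x/9
ds/dt = 5/9 · dx/dt = 5/9 · 7 = 35/9 ft/s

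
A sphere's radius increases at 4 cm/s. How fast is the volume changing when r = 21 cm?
7056π cm³/s

V = (4/3)πr³
dV/dt = dV/dr · dr/dt = 4πr² · 4
At r = 21: dV/dt = 7056π cm³/s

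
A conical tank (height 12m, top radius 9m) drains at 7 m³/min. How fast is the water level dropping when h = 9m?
112/(729π) ≈ 0.0489 m/min

r/h = 9/12, so r = (3/4)h
V = (1/3)πr²h = (1/3)π((3/4)h)²h = (3/16)πh³
dV/dh = (9/16)πh²
dh/dt = (dV/dt)/(dV/dh) = -7/((9/16)π·9²) = -112/(729π) m/min
The level is dropping at 112/(729π) ≈ 0.0489 m/min.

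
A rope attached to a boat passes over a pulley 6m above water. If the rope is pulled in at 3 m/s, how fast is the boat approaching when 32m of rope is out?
48√247/247 ≈ 3.054 m/s

rope² = x² + 6²
x = √(32² - 6²) = 2√247
dx/dt = (rope/x) · d(rope)/dt = (32/(2√247)) · (-3) = -48√247/247 m/s
The boat approaches at 48√247/247 ≈ 3.054 m/s.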